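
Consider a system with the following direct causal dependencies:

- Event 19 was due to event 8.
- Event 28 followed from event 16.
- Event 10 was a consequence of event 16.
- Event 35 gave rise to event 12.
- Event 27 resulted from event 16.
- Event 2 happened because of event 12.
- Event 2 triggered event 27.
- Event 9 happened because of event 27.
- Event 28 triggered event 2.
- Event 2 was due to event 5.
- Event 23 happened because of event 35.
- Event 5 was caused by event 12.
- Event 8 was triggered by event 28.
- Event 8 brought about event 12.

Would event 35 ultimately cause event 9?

Yes

There is a causal chain: event 35 → event 12 → event 2 → event 27 → event 9.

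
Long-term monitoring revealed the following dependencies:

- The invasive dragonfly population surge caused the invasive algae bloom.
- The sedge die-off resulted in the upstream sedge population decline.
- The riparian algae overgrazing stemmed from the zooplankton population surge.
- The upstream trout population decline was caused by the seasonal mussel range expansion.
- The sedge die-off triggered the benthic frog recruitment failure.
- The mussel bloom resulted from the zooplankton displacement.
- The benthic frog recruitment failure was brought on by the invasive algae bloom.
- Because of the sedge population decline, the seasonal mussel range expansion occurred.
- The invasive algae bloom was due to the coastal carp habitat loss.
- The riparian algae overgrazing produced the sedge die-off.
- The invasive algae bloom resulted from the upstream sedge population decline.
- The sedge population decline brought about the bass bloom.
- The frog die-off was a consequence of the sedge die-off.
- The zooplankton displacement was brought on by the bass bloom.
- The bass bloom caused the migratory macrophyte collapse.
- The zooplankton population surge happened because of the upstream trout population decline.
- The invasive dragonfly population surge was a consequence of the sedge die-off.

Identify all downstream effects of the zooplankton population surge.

Direct effects: the riparian algae overgrazing.
2 steps out: the sedge die-off.
3 steps out: the upstream sedge population decline, the frog die-off, the invasive dragonfly population surge, the benthic frog recruitment failure.
4 steps out: the invasive algae bloom.
Not reachable from it: the coastal carp habitat loss, the sedge population decline, the seasonal mussel range expansion, the upstream trout population decline, the bass bloom, the migratory macrophyte collapse, the zooplankton displacement, the mussel bloom.

the benthic frog recruitment failure, the frog die-off, the invasive algae bloom, the invasive dragonfly population surge, the riparian algae overgrazing, the sedge die-off, the upstream sedge population decline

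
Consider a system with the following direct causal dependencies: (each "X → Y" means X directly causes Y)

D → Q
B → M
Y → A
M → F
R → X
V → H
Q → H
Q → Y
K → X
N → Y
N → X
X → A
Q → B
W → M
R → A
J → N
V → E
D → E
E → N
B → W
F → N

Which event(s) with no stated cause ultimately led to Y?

D, J, V

Tracing upstream from Y: Y ← Q ← D.
A separate upstream branch: Y ← N ← E ← V.
A separate upstream branch: Y ← N ← J.
Each of those chain origins has no stated cause.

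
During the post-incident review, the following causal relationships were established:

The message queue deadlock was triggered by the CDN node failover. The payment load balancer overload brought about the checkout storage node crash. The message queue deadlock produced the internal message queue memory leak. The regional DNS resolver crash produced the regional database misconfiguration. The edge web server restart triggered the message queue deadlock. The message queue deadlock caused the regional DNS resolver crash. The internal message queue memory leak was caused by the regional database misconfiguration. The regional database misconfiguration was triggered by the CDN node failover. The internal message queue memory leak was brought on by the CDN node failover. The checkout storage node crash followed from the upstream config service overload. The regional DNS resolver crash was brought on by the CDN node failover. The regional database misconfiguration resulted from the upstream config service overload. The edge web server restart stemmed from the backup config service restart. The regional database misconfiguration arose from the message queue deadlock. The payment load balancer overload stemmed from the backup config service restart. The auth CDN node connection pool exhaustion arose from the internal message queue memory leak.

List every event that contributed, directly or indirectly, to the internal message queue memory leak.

Immediate causes of the internal message queue memory leak: the CDN node failover, the message queue deadlock, the regional database misconfiguration.
Further upstream: the upstream config service overload, the backup config service restart, the edge web server restart, the regional DNS resolver crash.

the CDN node failover, the backup config service restart, the edge web server restart, the message queue deadlock, the regional DNS resolver crash, the regional database misconfiguration, the upstream config service overload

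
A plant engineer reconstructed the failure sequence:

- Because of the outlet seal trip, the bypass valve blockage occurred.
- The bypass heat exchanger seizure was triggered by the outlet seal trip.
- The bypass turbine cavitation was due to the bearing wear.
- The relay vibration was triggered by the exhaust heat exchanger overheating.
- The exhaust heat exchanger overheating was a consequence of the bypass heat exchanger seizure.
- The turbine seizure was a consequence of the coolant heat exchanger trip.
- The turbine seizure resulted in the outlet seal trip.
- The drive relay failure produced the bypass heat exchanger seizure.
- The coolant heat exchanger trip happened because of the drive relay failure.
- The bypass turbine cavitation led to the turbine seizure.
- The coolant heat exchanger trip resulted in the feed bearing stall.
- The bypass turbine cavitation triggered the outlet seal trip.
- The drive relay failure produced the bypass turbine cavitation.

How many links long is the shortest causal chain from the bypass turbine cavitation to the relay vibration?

4

Shortest chain: the bypass turbine cavitation → the outlet seal trip → the bypass heat exchanger seizure → the exhaust heat exchanger overheating → the relay vibration.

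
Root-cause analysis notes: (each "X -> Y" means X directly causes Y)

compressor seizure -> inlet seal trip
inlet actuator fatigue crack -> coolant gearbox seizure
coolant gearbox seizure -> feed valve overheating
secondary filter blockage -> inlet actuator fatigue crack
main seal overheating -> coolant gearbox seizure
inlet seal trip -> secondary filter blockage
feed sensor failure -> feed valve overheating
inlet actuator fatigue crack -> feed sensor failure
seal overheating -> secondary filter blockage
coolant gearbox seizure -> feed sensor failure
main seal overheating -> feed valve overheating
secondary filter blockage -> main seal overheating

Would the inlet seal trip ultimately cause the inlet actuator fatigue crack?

Yes

There is a causal chain: the inlet seal trip → the secondary filter blockage → the inlet actuator fatigue crack.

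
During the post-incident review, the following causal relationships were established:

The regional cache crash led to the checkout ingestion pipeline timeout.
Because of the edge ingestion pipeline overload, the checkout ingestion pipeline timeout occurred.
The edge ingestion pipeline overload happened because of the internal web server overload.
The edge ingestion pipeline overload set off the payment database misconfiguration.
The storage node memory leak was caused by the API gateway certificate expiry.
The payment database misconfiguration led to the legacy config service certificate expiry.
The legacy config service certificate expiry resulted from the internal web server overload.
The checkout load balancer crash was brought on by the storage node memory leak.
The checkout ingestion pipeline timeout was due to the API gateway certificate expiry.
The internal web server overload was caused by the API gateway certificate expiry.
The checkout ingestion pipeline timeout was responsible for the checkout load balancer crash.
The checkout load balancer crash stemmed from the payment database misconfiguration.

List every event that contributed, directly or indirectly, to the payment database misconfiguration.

Immediate cause of the payment database misconfiguration: the edge ingestion pipeline overload.
Further upstream: the API gateway certificate expiry, the internal web server overload.

the API gateway certificate expiry, the edge ingestion pipeline overload, the internal web server overload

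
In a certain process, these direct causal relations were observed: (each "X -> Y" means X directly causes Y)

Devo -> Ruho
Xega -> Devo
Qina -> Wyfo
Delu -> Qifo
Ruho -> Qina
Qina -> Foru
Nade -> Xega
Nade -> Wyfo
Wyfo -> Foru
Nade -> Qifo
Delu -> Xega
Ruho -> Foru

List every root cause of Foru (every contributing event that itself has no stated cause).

Delu, Nade

Tracing upstream from Foru: Foru ← Wyfo ← Nade.
A separate upstream branch: Foru ← Ruho ← Devo ← Xega ← Delu.
Each of those chain origins has no stated cause.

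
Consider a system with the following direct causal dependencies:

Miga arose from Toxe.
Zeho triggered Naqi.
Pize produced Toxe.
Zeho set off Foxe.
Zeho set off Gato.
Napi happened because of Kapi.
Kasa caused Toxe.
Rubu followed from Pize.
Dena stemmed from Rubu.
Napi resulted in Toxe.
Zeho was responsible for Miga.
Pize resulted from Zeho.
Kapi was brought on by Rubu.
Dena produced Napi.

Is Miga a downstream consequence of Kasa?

There is a causal chain: Kasa → Toxe → Miga.

Yes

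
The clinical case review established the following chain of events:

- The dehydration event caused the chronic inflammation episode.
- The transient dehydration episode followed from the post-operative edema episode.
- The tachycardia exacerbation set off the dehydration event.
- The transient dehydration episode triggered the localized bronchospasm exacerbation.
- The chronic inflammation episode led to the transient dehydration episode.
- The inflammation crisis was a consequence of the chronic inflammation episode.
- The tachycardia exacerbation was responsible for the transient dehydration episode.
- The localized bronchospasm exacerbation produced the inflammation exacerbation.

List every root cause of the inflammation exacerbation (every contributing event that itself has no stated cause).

Tracing upstream from the inflammation exacerbation: the inflammation exacerbation ← the localized bronchospasm exacerbation ← the transient dehydration episode ← the tachycardia exacerbation.
A separate upstream branch: the inflammation exacerbation ← the localized bronchospasm exacerbation ← the transient dehydration episode ← the post-operative edema episode.
Each of those chain origins has no stated cause.

the post-operative edema episode, the tachycardia exacerbation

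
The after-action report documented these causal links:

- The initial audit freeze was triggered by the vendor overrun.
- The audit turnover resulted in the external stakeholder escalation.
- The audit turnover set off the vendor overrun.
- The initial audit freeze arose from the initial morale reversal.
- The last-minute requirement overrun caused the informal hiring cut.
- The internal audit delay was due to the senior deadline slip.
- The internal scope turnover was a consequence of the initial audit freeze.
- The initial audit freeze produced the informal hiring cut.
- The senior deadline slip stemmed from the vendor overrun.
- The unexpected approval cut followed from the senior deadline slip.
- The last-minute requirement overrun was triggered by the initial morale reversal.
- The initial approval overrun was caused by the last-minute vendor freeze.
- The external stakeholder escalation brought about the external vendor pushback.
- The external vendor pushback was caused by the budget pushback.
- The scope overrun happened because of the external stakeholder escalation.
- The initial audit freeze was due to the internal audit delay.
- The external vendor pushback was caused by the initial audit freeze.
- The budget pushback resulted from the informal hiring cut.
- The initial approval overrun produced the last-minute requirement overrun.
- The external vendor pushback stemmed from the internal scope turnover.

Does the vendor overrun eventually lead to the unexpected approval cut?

There is a causal chain: the vendor overrun → the senior deadline slip → the unexpected approval cut.

Yes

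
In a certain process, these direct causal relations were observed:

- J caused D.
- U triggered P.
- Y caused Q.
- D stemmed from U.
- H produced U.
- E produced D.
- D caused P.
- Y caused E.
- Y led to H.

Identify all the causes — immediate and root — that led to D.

E, H, J, U, Y

Immediate causes of D: J, U, E.
Further upstream: Y, H.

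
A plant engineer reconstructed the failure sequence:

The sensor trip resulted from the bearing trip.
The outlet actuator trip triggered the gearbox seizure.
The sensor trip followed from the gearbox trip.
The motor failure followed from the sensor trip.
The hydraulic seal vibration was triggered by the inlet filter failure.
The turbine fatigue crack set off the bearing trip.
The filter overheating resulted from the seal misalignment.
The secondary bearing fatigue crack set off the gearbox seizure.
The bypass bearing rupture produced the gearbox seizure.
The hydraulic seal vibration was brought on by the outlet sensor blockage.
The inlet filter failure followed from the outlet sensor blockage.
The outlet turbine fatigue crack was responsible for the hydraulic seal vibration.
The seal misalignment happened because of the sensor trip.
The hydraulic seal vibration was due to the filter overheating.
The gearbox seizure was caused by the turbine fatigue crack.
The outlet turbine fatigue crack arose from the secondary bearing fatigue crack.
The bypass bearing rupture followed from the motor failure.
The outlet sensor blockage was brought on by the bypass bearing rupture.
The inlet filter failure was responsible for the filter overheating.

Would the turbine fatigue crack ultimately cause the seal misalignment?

There is a causal chain: the turbine fatigue crack → the bearing trip → the sensor trip → the seal misalignment.

Yes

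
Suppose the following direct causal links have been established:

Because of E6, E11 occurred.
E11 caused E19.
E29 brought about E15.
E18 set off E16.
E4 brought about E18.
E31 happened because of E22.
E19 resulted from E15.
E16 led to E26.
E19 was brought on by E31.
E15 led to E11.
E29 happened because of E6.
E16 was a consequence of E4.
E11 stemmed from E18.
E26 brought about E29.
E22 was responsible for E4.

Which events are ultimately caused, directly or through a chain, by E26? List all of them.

E11, E15, E19, E29

Direct effects: E29.
2 steps out: E15.
3 steps out: E11, E19.
Not reachable from it: E22, E4, E18, E16, E6, E31.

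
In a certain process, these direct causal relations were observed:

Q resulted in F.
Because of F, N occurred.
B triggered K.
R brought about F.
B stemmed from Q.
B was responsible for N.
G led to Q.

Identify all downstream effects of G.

Direct effects: Q.
2 steps out: F, B.
3 steps out: K, N.
Not reachable from it: R.

B, F, K, N, Q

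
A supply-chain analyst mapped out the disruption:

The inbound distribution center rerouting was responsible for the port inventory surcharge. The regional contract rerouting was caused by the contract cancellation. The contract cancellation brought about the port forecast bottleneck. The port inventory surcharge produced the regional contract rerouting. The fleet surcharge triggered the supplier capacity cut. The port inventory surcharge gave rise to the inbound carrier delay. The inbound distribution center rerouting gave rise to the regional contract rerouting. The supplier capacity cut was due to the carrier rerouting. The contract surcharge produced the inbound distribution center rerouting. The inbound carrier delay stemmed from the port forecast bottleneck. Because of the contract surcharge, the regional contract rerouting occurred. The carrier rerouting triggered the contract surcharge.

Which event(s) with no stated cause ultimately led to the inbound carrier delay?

Tracing upstream from the inbound carrier delay: the inbound carrier delay ← the port forecast bottleneck ← the contract cancellation.
A separate upstream branch: the inbound carrier delay ← the port inventory surcharge ← the inbound distribution center rerouting ← the contract surcharge ← the carrier rerouting.
Each of those chain origins has no stated cause.

the carrier rerouting, the contract cancellation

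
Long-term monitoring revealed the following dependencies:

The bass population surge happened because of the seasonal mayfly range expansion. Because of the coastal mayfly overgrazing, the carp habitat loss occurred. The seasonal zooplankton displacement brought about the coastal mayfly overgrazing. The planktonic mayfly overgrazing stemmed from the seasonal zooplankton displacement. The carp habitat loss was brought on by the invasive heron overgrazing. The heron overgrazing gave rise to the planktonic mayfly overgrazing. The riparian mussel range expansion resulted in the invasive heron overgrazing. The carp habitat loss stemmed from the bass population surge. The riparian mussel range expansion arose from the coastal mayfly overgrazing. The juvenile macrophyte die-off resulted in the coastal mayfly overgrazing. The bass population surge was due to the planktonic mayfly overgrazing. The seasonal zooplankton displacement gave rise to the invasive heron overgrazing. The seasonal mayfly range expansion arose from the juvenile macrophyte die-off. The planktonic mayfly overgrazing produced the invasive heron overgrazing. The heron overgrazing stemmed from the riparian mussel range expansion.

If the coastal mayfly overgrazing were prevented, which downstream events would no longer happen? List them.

Downstream of the coastal mayfly overgrazing: the riparian mussel range expansion, the heron overgrazing, the planktonic mayfly overgrazing, the bass population surge, the invasive heron overgrazing, the carp habitat loss.
Of those, still caused via another path: the planktonic mayfly overgrazing, the bass population surge, the invasive heron overgrazing, the carp habitat loss.
The remainder have no surviving cause.

the heron overgrazing, the riparian mussel range expansion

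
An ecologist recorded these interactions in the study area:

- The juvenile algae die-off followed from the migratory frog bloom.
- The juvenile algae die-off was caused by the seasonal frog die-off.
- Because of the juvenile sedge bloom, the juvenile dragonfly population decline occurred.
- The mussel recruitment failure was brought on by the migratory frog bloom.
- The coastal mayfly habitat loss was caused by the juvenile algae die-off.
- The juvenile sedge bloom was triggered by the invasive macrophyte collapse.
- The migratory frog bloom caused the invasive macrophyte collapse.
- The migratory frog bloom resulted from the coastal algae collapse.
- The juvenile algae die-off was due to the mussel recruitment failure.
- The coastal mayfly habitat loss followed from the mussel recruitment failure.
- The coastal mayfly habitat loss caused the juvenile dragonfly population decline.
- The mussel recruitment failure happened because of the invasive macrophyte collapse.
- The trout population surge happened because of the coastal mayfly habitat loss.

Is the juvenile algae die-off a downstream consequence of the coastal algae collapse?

There is a causal chain: the coastal algae collapse → the migratory frog bloom → the juvenile algae die-off.

Yes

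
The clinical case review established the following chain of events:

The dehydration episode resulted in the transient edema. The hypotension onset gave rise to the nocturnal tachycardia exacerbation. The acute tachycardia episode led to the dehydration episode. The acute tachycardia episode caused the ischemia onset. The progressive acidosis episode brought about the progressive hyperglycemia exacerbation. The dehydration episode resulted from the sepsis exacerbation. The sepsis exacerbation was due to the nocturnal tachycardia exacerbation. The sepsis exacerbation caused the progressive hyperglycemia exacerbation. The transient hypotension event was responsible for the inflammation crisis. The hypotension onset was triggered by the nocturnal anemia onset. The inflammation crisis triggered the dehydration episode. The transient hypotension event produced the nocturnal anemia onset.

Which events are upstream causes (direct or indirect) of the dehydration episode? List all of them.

Immediate causes of the dehydration episode: the acute tachycardia episode, the inflammation crisis, the sepsis exacerbation.
Further upstream: the transient hypotension event, the nocturnal anemia onset, the hypotension onset, the nocturnal tachycardia exacerbation.

the acute tachycardia episode, the hypotension onset, the inflammation crisis, the nocturnal anemia onset, the nocturnal tachycardia exacerbation, the sepsis exacerbation, the transient hypotension event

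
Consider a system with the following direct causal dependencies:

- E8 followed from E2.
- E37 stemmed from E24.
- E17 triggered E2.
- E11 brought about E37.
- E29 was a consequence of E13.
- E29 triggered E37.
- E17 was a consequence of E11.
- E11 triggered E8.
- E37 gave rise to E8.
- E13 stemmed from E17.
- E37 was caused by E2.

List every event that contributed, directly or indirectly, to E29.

E11, E13, E17

Immediate cause of E29: E13.
Further upstream: E11, E17.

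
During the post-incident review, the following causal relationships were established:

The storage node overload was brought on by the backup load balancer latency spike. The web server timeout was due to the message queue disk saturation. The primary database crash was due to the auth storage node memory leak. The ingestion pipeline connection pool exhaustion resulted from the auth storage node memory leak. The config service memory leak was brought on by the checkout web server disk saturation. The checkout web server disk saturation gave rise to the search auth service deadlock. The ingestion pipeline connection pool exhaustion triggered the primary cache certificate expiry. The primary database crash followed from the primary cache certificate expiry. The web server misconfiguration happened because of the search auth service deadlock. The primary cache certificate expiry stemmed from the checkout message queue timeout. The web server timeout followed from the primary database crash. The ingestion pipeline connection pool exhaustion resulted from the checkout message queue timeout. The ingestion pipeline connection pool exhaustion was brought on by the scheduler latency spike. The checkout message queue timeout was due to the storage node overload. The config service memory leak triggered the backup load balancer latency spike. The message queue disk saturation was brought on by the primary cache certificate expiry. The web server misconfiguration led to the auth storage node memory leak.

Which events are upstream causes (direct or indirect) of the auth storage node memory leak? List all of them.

Immediate cause of the auth storage node memory leak: the web server misconfiguration.
Further upstream: the checkout web server disk saturation, the search auth service deadlock.

the checkout web server disk saturation, the search auth service deadlock, the web server misconfiguration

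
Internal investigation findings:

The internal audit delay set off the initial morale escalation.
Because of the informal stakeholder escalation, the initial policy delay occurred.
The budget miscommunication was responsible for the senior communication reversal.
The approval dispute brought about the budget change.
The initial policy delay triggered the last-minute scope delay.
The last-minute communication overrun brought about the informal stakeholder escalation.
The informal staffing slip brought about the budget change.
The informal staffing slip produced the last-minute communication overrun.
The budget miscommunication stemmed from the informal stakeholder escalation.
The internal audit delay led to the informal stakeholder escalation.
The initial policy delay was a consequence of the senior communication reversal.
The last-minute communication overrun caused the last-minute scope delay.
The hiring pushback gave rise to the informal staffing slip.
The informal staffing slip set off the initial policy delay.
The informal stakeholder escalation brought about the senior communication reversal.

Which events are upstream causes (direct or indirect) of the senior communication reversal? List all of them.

Immediate causes of the senior communication reversal: the informal stakeholder escalation, the budget miscommunication.
Further upstream: the hiring pushback, the informal staffing slip, the internal audit delay, the last-minute communication overrun.

the budget miscommunication, the hiring pushback, the informal staffing slip, the informal stakeholder escalation, the internal audit delay, the last-minute communication overrun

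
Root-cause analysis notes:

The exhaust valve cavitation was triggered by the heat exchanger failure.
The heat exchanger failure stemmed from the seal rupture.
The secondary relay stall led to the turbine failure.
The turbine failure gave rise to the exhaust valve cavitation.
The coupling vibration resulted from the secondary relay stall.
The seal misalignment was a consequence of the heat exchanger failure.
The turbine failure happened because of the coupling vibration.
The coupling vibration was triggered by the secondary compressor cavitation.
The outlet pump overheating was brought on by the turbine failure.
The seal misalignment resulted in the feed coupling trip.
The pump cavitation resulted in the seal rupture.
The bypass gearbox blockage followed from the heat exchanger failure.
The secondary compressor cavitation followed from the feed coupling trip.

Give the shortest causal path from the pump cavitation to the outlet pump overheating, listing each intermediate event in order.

the pump cavitation → the seal rupture → the heat exchanger failure → the seal misalignment → the feed coupling trip → the secondary compressor cavitation → the coupling vibration → the turbine failure → the outlet pump overheating

the pump cavitation → the seal rupture
the seal rupture → the heat exchanger failure
the heat exchanger failure → the seal misalignment
the seal misalignment → the feed coupling trip
the feed coupling trip → the secondary compressor cavitation
the secondary compressor cavitation → the coupling vibration
the coupling vibration → the turbine failure
the turbine failure → the outlet pump overheating
Length: 8 steps.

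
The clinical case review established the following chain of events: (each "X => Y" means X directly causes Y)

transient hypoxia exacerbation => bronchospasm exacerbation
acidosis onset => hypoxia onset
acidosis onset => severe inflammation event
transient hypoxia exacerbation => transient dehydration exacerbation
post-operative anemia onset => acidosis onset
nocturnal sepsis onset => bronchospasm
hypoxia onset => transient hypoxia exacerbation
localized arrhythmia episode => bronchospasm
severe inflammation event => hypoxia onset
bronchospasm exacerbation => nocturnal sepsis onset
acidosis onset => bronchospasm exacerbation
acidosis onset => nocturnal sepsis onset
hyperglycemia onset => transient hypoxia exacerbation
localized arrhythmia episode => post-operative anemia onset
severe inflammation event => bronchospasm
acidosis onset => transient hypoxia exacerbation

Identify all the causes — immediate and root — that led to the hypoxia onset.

the acidosis onset, the localized arrhythmia episode, the post-operative anemia onset, the severe inflammation event

Immediate causes of the hypoxia onset: the acidosis onset, the severe inflammation event.
Further upstream: the localized arrhythmia episode, the post-operative anemia onset.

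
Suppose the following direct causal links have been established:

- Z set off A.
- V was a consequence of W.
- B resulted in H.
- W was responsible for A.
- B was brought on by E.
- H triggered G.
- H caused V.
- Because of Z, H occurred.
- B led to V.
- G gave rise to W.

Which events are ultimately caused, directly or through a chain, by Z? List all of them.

Direct effects: H, A.
2 steps out: G, V.
3 steps out: W.
Not reachable from it: E, B.

A, G, H, V, W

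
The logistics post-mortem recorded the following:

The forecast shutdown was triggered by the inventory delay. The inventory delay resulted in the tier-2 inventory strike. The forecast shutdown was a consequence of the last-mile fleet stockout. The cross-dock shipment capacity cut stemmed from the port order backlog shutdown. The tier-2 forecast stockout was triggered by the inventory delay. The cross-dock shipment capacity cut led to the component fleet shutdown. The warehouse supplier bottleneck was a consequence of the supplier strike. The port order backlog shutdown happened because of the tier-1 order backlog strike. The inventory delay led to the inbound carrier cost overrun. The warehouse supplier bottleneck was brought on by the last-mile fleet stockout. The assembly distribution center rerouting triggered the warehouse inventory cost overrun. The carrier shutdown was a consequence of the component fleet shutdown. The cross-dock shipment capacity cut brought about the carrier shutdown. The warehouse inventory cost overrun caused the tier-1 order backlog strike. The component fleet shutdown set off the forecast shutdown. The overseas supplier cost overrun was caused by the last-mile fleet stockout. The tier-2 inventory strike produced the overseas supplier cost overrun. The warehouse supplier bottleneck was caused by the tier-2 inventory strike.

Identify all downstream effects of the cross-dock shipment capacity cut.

Direct effects: the component fleet shutdown, the carrier shutdown.
2 steps out: the forecast shutdown.
Not reachable from it: the inventory delay, the supplier strike, the tier-2 forecast stockout, the tier-2 inventory strike, the assembly distribution center rerouting, the inbound carrier cost overrun, the last-mile fleet stockout, the warehouse supplier bottleneck, the warehouse inventory cost overrun, the tier-1 order backlog strike, the port order backlog shutdown, the overseas supplier cost overrun.

the carrier shutdown, the component fleet shutdown, the forecast shutdown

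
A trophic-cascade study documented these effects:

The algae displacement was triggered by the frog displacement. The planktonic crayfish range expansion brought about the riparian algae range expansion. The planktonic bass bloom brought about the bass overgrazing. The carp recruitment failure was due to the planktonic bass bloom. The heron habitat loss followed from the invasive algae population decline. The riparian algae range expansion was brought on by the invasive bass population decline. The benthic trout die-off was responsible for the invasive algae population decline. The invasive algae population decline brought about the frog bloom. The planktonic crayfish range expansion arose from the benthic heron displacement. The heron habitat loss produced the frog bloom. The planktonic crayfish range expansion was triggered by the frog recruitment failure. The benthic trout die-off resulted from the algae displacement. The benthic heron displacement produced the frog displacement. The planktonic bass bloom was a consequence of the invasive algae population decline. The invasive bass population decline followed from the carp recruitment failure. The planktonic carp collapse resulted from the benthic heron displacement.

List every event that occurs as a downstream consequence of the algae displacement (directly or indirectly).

Direct effects: the benthic trout die-off.
2 steps out: the invasive algae population decline.
3 steps out: the planktonic bass bloom, the heron habitat loss, the frog bloom.
4 steps out: the bass overgrazing, the carp recruitment failure.
5 steps out: the invasive bass population decline.
6 steps out: the riparian algae range expansion.
Not reachable from it: the benthic heron displacement, the frog displacement, the planktonic crayfish range expansion, the planktonic carp collapse, the frog recruitment failure.

the bass overgrazing, the benthic trout die-off, the carp recruitment failure, the frog bloom, the heron habitat loss, the invasive algae population decline, the invasive bass population decline, the planktonic bass bloom, the riparian algae range expansion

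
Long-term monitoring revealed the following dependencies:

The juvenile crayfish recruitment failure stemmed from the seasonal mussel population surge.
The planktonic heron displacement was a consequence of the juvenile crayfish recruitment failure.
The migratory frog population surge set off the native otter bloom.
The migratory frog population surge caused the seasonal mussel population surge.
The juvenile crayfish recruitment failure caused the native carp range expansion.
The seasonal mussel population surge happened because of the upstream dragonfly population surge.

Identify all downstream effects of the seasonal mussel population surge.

the juvenile crayfish recruitment failure, the native carp range expansion, the planktonic heron displacement

Direct effects: the juvenile crayfish recruitment failure.
2 steps out: the native carp range expansion, the planktonic heron displacement.
Not reachable from it: the migratory frog population surge, the native otter bloom, the upstream dragonfly population surge.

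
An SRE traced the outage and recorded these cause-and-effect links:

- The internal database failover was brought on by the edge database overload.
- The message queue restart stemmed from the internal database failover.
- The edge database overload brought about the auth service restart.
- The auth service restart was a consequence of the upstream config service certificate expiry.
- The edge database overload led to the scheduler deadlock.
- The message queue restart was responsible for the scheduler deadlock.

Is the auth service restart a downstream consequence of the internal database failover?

No

The internal database failover leads to the message queue restart, the scheduler deadlock; the auth service restart is not among them.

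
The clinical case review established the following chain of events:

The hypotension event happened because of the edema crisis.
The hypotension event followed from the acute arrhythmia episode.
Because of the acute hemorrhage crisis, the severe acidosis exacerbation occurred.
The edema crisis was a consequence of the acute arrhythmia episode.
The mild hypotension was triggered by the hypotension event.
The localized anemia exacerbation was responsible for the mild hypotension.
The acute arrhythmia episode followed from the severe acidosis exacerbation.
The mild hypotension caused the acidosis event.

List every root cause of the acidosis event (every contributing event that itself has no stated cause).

the acute hemorrhage crisis, the localized anemia exacerbation

Tracing upstream from the acidosis event: the acidosis event ← the mild hypotension ← the hypotension event ← the acute arrhythmia episode ← the severe acidosis exacerbation ← the acute hemorrhage crisis.
A separate upstream branch: the acidosis event ← the mild hypotension ← the localized anemia exacerbation.
Each of those chain origins has no stated cause.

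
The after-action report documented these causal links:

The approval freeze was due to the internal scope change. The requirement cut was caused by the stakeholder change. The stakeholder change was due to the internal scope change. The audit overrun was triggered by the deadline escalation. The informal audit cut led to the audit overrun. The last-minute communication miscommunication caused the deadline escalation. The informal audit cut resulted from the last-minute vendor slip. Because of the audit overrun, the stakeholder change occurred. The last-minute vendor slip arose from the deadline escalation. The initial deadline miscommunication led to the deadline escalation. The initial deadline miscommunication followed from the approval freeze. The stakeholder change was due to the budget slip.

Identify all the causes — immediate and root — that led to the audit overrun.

Immediate causes of the audit overrun: the deadline escalation, the informal audit cut.
Further upstream: the internal scope change, the approval freeze, the last-minute communication miscommunication, the initial deadline miscommunication, the last-minute vendor slip.

the approval freeze, the deadline escalation, the informal audit cut, the initial deadline miscommunication, the internal scope change, the last-minute communication miscommunication, the last-minute vendor slip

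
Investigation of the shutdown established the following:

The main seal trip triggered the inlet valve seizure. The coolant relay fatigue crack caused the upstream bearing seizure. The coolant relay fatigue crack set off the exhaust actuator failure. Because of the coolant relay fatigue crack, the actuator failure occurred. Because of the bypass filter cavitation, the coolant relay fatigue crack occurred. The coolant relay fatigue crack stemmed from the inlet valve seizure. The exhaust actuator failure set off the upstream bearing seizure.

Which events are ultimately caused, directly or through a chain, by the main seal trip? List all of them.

Direct effects: the inlet valve seizure.
2 steps out: the coolant relay fatigue crack.
3 steps out: the exhaust actuator failure, the upstream bearing seizure, the actuator failure.
Not reachable from it: the bypass filter cavitation.

the actuator failure, the coolant relay fatigue crack, the exhaust actuator failure, the inlet valve seizure, the upstream bearing seizure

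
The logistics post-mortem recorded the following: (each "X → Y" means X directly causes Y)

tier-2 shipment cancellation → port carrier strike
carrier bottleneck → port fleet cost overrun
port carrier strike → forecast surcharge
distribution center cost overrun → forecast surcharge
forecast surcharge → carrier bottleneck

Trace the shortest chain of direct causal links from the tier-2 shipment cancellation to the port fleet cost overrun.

the tier-2 shipment cancellation → the port carrier strike
the port carrier strike → the forecast surcharge
the forecast surcharge → the carrier bottleneck
the carrier bottleneck → the port fleet cost overrun
Length: 4 steps.

the tier-2 shipment cancellation → the port carrier strike → the forecast surcharge → the carrier bottleneck → the port fleet cost overrun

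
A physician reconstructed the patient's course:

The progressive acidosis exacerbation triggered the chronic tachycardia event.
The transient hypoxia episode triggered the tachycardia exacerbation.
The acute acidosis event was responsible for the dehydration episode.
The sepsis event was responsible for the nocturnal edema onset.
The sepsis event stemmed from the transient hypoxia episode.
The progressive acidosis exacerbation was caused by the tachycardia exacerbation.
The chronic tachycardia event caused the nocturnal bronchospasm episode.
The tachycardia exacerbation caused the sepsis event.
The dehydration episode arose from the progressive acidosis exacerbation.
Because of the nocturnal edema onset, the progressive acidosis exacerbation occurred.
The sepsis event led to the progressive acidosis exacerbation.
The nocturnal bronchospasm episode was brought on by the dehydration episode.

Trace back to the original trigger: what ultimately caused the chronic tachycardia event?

the transient hypoxia episode

Tracing upstream from the chronic tachycardia event: the chronic tachycardia event ← the progressive acidosis exacerbation ← the tachycardia exacerbation ← the transient hypoxia episode.
The transient hypoxia episode has no stated cause, so it is the root.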